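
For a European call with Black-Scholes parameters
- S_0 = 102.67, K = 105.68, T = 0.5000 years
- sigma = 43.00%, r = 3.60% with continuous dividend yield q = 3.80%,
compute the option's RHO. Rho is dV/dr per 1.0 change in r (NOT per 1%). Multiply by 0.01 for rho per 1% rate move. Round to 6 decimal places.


Answer: Rho = 20.819051

Derivation:
d1 = 0.0537049281; d2 = -0.2503509878
phi(d1) = 0.3983673765; exp(-qT) = 0.9811793622; exp(-rT) = 0.9821610324
N(d2) = 0.4011579645
Rho = K*T*exp(-rT)*N(d2) = 105.6800 * 0.5000 * 0.9821610324 * 0.4011579645 = 20.819051


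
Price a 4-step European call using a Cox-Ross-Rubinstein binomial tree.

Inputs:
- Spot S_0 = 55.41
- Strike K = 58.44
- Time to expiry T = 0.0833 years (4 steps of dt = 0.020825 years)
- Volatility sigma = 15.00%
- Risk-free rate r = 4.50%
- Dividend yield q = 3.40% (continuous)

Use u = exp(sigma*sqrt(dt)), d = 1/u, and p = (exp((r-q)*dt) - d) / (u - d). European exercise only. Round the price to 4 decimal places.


dt = T/N = 0.020825
u = exp(sigma*sqrt(dt)) = 1.021882; d = 1/u = 0.978586
p = (exp((r-q)*dt) - d) / (u - d) = 0.499880
Discount per step: exp(-r*dt) = 0.999063
Stock lattice S(k, i) with i counting down-moves:
  k=0: S(0,0) = 55.4100
  k=1: S(1,0) = 56.6225; S(1,1) = 54.2235
  k=2: S(2,0) = 57.8615; S(2,1) = 55.4100; S(2,2) = 53.0623
  k=3: S(3,0) = 59.1277; S(3,1) = 56.6225; S(3,2) = 54.2235; S(3,3) = 51.9261
  k=4: S(4,0) = 60.4215; S(4,1) = 57.8615; S(4,2) = 55.4100; S(4,3) = 53.0623; S(4,4) = 50.8142
Terminal payoffs V(N, i) = max(S_T - K, 0):
  V(4,0) = 1.981518; V(4,1) = 0.000000; V(4,2) = 0.000000; V(4,3) = 0.000000; V(4,4) = 0.000000
Backward induction: V(k, i) = exp(-r*dt) * [p * V(k+1, i) + (1-p) * V(k+1, i+1)].
  V(3,0) = exp(-r*dt) * [p*1.981518 + (1-p)*0.000000] = 0.989594
  V(3,1) = exp(-r*dt) * [p*0.000000 + (1-p)*0.000000] = 0.000000
  V(3,2) = exp(-r*dt) * [p*0.000000 + (1-p)*0.000000] = 0.000000
  V(3,3) = exp(-r*dt) * [p*0.000000 + (1-p)*0.000000] = 0.000000
  V(2,0) = exp(-r*dt) * [p*0.989594 + (1-p)*0.000000] = 0.494215
  V(2,1) = exp(-r*dt) * [p*0.000000 + (1-p)*0.000000] = 0.000000
  V(2,2) = exp(-r*dt) * [p*0.000000 + (1-p)*0.000000] = 0.000000
  V(1,0) = exp(-r*dt) * [p*0.494215 + (1-p)*0.000000] = 0.246817
  V(1,1) = exp(-r*dt) * [p*0.000000 + (1-p)*0.000000] = 0.000000
  V(0,0) = exp(-r*dt) * [p*0.246817 + (1-p)*0.000000] = 0.123263

Answer: Price = V(0,0) = 0.1233


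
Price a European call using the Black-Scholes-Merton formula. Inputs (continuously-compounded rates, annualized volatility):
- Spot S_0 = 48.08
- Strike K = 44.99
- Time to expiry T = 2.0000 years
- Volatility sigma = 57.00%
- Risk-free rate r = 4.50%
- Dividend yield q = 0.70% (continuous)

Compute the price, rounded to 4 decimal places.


Answer: Price = 17.2096

Derivation:
d1 = (ln(S/K) + (r - q + 0.5*sigma^2) * T) / (sigma * sqrt(T)) = 0.57973582
d2 = d1 - sigma * sqrt(T) = -0.22636591
exp(-rT) = 0.91393119; exp(-qT) = 0.98609754
C = S_0 * exp(-qT) * N(d1) - K * exp(-rT) * N(d2)
N(d1) = 0.71895361; N(d2) = 0.41045842
C = 48.0800 * 0.98609754 * 0.71895361 - 44.9900 * 0.91393119 * 0.41045842 = 17.2096


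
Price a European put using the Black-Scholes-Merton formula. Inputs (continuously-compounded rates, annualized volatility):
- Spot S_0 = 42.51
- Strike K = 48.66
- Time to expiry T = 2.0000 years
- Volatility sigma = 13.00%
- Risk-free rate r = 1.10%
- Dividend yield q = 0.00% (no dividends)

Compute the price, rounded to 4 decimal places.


d1 = (ln(S/K) + (r - q + 0.5*sigma^2) * T) / (sigma * sqrt(T)) = -0.52335690
d2 = d1 - sigma * sqrt(T) = -0.70720466
exp(-rT) = 0.97824024; exp(-qT) = 1.00000000
P = K * exp(-rT) * N(-d2) - S_0 * exp(-qT) * N(-d1)
N(-d1) = 0.69963704; N(-d2) = 0.76028035
P = 48.6600 * 0.97824024 * 0.76028035 - 42.5100 * 1.00000000 * 0.69963704 = 6.4487

Answer: Price = 6.4487


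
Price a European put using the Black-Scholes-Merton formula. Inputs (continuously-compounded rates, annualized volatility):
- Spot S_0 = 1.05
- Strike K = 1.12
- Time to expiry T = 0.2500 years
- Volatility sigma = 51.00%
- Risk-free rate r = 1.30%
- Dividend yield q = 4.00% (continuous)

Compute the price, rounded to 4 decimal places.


d1 = (ln(S/K) + (r - q + 0.5*sigma^2) * T) / (sigma * sqrt(T)) = -0.15206283
d2 = d1 - sigma * sqrt(T) = -0.40706283
exp(-rT) = 0.99675528; exp(-qT) = 0.99004983
P = K * exp(-rT) * N(-d2) - S_0 * exp(-qT) * N(-d1)
N(-d1) = 0.56043131; N(-d2) = 0.65801908
P = 1.1200 * 0.99675528 * 0.65801908 - 1.0500 * 0.99004983 * 0.56043131 = 0.1520

Answer: Price = 0.1520


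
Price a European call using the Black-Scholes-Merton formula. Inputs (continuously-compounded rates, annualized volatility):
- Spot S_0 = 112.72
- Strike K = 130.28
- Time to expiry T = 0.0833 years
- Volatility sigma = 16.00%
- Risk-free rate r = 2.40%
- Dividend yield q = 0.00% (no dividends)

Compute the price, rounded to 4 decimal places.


d1 = (ln(S/K) + (r - q + 0.5*sigma^2) * T) / (sigma * sqrt(T)) = -3.06880484
d2 = d1 - sigma * sqrt(T) = -3.11498362
exp(-rT) = 0.99800280; exp(-qT) = 1.00000000
C = S_0 * exp(-qT) * N(d1) - K * exp(-rT) * N(d2)
N(d1) = 0.00107458; N(d2) = 0.00091978
C = 112.7200 * 1.00000000 * 0.00107458 - 130.2800 * 0.99800280 * 0.00091978 = 0.0015

Answer: Price = 0.0015


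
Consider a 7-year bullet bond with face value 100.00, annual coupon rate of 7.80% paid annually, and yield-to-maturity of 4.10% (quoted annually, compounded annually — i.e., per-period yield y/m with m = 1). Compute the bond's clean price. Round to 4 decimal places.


Answer: Price = 122.1258

Derivation:
Coupon per period c = face * coupon_rate / m = 7.800000
Periods per year m = 1; per-period yield y/m = 0.041000
Number of cashflows N = 7
Cashflows (t years, CF_t, discount factor 1/(1+y/m)^(m*t), PV):
  t = 1.0000: CF_t = 7.800000, DF = 0.960615, PV = 7.492795
  t = 2.0000: CF_t = 7.800000, DF = 0.922781, PV = 7.197690
  t = 3.0000: CF_t = 7.800000, DF = 0.886437, PV = 6.914208
  t = 4.0000: CF_t = 7.800000, DF = 0.851524, PV = 6.641890
  t = 5.0000: CF_t = 7.800000, DF = 0.817987, PV = 6.380298
  t = 6.0000: CF_t = 7.800000, DF = 0.785770, PV = 6.129009
  t = 7.0000: CF_t = 107.800000, DF = 0.754823, PV = 81.369876
Price P = sum_t PV_t = 122.125766


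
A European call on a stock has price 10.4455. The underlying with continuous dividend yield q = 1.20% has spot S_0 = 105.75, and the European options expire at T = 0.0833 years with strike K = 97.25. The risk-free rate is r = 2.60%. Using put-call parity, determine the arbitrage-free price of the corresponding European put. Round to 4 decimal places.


Put-call parity: C - P = S_0 * exp(-qT) - K * exp(-rT).
S_0 * exp(-qT) = 105.7500 * 0.99900090 = 105.64434512
K * exp(-rT) = 97.2500 * 0.99783654 = 97.03960387
P = C - S*exp(-qT) + K*exp(-rT)
P = 10.4455 - 105.64434512 + 97.03960387 = 1.8408

Answer: Put price = 1.8408


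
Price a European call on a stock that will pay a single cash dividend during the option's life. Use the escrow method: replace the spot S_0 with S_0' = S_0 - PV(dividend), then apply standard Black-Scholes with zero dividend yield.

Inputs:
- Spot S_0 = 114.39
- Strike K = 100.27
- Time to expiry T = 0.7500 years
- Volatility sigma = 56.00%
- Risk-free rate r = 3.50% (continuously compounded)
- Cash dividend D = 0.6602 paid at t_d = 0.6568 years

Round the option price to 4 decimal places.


Answer: Price = 29.2593

Derivation:
PV(D) = D * exp(-r * t_d) = 0.6602 * 0.97727421 = 0.64519643
S_0' = S_0 - PV(D) = 114.3900 - 0.64519643 = 113.74480357
d1 = (ln(S_0'/K) + (r + sigma^2/2)*T) / (sigma*sqrt(T)) = 0.55660860
d2 = d1 - sigma*sqrt(T) = 0.07163438
exp(-rT) = 0.97409154
N(d1) = 0.71110256; N(d2) = 0.52855356
C = S_0' * N(d1) - K * exp(-rT) * N(d2) = 113.74480357 * 0.71110256 - 100.2700 * 0.97409154 * 0.52855356 = 29.2593


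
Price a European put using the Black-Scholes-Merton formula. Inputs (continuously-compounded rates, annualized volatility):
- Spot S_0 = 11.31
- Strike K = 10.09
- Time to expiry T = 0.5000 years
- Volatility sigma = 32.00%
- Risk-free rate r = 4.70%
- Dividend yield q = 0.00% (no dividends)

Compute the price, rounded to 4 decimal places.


d1 = (ln(S/K) + (r - q + 0.5*sigma^2) * T) / (sigma * sqrt(T)) = 0.72143655
d2 = d1 - sigma * sqrt(T) = 0.49516238
exp(-rT) = 0.97677397; exp(-qT) = 1.00000000
P = K * exp(-rT) * N(-d2) - S_0 * exp(-qT) * N(-d1)
N(-d1) = 0.23532048; N(-d2) = 0.31024275
P = 10.0900 * 0.97677397 * 0.31024275 - 11.3100 * 1.00000000 * 0.23532048 = 0.3962

Answer: Price = 0.3962


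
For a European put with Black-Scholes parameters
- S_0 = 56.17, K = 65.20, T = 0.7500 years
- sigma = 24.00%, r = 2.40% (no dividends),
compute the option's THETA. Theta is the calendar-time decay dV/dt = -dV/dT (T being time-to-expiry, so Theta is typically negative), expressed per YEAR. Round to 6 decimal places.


Answer: Theta = -1.521444

Derivation:
d1 = -0.5267198375; d2 = -0.7345659344
phi(d1) = 0.3472690543; exp(-qT) = 1.0000000000; exp(-rT) = 0.9821610324
Theta = -S*exp(-qT)*phi(d1)*sigma/(2*sqrt(T)) + r*K*exp(-rT)*N(-d2) - q*S*exp(-qT)*N(-d1)
N(-d1) = 0.7008059212; N(-d2) = 0.7686980545; sqrt(T) = 0.8660254038
Term 1 = -56.1700 * 1.0000000000 * 0.3472690543 * 0.2400 / (2 * 0.8660254038) = -2.7028448858
Term 2 = 0.0240 * 65.2000 * 0.9821610324 * 0.7686980545 = 1.1814009580
Term 3 = 0 (no dividend yield, q = 0)
Theta = -2.7028448858 + (1.1814009580) + (0.0000000000) = -1.521444


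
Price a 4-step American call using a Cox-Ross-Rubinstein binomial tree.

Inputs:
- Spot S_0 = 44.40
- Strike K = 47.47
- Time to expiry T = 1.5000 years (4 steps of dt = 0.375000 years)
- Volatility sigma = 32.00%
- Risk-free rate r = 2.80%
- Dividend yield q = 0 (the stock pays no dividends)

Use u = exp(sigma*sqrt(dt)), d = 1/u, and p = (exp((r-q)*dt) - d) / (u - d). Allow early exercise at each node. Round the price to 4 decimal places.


dt = T/N = 0.375000
u = exp(sigma*sqrt(dt)) = 1.216477; d = 1/u = 0.822046
p = (exp((r-q)*dt) - d) / (u - d) = 0.477927
Discount per step: exp(-r*dt) = 0.989555
Stock lattice S(k, i) with i counting down-moves:
  k=0: S(0,0) = 44.4000
  k=1: S(1,0) = 54.0116; S(1,1) = 36.4988
  k=2: S(2,0) = 65.7039; S(2,1) = 44.4000; S(2,2) = 30.0037
  k=3: S(3,0) = 79.9273; S(3,1) = 54.0116; S(3,2) = 36.4988; S(3,3) = 24.6644
  k=4: S(4,0) = 97.2297; S(4,1) = 65.7039; S(4,2) = 44.4000; S(4,3) = 30.0037; S(4,4) = 20.2753
Terminal payoffs V(N, i) = max(S_T - K, 0):
  V(4,0) = 49.759697; V(4,1) = 18.233870; V(4,2) = 0.000000; V(4,3) = 0.000000; V(4,4) = 0.000000
Backward induction: V(k, i) = exp(-r*dt) * [p * V(k+1, i) + (1-p) * V(k+1, i+1)]; then take max(V_cont, immediate exercise) for American.
  V(3,0) = exp(-r*dt) * [p*49.759697 + (1-p)*18.233870] = 32.953090; exercise = 32.457263; V(3,0) = max -> 32.953090
  V(3,1) = exp(-r*dt) * [p*18.233870 + (1-p)*0.000000] = 8.623440; exercise = 6.541590; V(3,1) = max -> 8.623440
  V(3,2) = exp(-r*dt) * [p*0.000000 + (1-p)*0.000000] = 0.000000; exercise = 0.000000; V(3,2) = max -> 0.000000
  V(3,3) = exp(-r*dt) * [p*0.000000 + (1-p)*0.000000] = 0.000000; exercise = 0.000000; V(3,3) = max -> 0.000000
  V(2,0) = exp(-r*dt) * [p*32.953090 + (1-p)*8.623440] = 20.039716; exercise = 18.233870; V(2,0) = max -> 20.039716
  V(2,1) = exp(-r*dt) * [p*8.623440 + (1-p)*0.000000] = 4.078328; exercise = 0.000000; V(2,1) = max -> 4.078328
  V(2,2) = exp(-r*dt) * [p*0.000000 + (1-p)*0.000000] = 0.000000; exercise = 0.000000; V(2,2) = max -> 0.000000
  V(1,0) = exp(-r*dt) * [p*20.039716 + (1-p)*4.078328] = 11.584433; exercise = 6.541590; V(1,0) = max -> 11.584433
  V(1,1) = exp(-r*dt) * [p*4.078328 + (1-p)*0.000000] = 1.928785; exercise = 0.000000; V(1,1) = max -> 1.928785
  V(0,0) = exp(-r*dt) * [p*11.584433 + (1-p)*1.928785] = 6.475135; exercise = 0.000000; V(0,0) = max -> 6.475135

Answer: Price = V(0,0) = 6.4751


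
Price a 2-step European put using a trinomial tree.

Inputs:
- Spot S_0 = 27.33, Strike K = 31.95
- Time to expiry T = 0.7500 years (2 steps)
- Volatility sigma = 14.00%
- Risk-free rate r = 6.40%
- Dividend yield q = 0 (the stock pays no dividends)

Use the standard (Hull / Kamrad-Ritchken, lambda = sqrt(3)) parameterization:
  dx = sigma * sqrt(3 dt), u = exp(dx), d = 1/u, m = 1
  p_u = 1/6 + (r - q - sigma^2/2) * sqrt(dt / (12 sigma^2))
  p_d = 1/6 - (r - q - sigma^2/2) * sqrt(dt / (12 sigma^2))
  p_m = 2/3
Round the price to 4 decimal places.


dt = T/N = 0.375000; dx = sigma*sqrt(3*dt) = 0.148492
u = exp(dx) = 1.160084; d = 1/u = 0.862007
p_u = 0.235105, p_m = 0.666667, p_d = 0.098229
Discount per step: exp(-r*dt) = 0.976286
Stock lattice S(k, j) with j the centered position index:
  k=0: S(0,+0) = 27.3300
  k=1: S(1,-1) = 23.5586; S(1,+0) = 27.3300; S(1,+1) = 31.7051
  k=2: S(2,-2) = 20.3077; S(2,-1) = 23.5586; S(2,+0) = 27.3300; S(2,+1) = 31.7051; S(2,+2) = 36.7806
Terminal payoffs V(N, j) = max(K - S_T, 0):
  V(2,-2) = 11.642299; V(2,-1) = 8.391361; V(2,+0) = 4.620000; V(2,+1) = 0.244904; V(2,+2) = 0.000000
Backward induction: V(k, j) = exp(-r*dt) * [p_u * V(k+1, j+1) + p_m * V(k+1, j) + p_d * V(k+1, j-1)]
  V(1,-1) = exp(-r*dt) * [p_u*4.620000 + p_m*8.391361 + p_d*11.642299] = 7.638492
  V(1,+0) = exp(-r*dt) * [p_u*0.244904 + p_m*4.620000 + p_d*8.391361] = 3.867899
  V(1,+1) = exp(-r*dt) * [p_u*0.000000 + p_m*0.244904 + p_d*4.620000] = 0.602453
  V(0,+0) = exp(-r*dt) * [p_u*0.602453 + p_m*3.867899 + p_d*7.638492] = 3.388257

Answer: Price = V(0,0) = 3.3883


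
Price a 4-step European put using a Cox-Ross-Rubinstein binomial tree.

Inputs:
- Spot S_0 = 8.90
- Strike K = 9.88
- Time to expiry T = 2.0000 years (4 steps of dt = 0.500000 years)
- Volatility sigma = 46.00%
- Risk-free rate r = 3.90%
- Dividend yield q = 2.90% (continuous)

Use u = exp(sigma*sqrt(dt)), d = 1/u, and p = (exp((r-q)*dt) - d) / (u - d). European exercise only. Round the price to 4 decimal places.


Answer: Price = V(0,0) = 2.6258

Derivation:
dt = T/N = 0.500000
u = exp(sigma*sqrt(dt)) = 1.384403; d = 1/u = 0.722333
p = (exp((r-q)*dt) - d) / (u - d) = 0.426963
Discount per step: exp(-r*dt) = 0.980689
Stock lattice S(k, i) with i counting down-moves:
  k=0: S(0,0) = 8.9000
  k=1: S(1,0) = 12.3212; S(1,1) = 6.4288
  k=2: S(2,0) = 17.0575; S(2,1) = 8.9000; S(2,2) = 4.6437
  k=3: S(3,0) = 23.6144; S(3,1) = 12.3212; S(3,2) = 6.4288; S(3,3) = 3.3543
  k=4: S(4,0) = 32.6919; S(4,1) = 17.0575; S(4,2) = 8.9000; S(4,3) = 4.6437; S(4,4) = 2.4229
Terminal payoffs V(N, i) = max(K - S_T, 0):
  V(4,0) = 0.000000; V(4,1) = 0.000000; V(4,2) = 0.980000; V(4,3) = 5.236293; V(4,4) = 7.457077
Backward induction: V(k, i) = exp(-r*dt) * [p * V(k+1, i) + (1-p) * V(k+1, i+1)].
  V(3,0) = exp(-r*dt) * [p*0.000000 + (1-p)*0.000000] = 0.000000
  V(3,1) = exp(-r*dt) * [p*0.000000 + (1-p)*0.980000] = 0.550731
  V(3,2) = exp(-r*dt) * [p*0.980000 + (1-p)*5.236293] = 3.352988
  V(3,3) = exp(-r*dt) * [p*5.236293 + (1-p)*7.457077] = 6.383190
  V(2,0) = exp(-r*dt) * [p*0.000000 + (1-p)*0.550731] = 0.309495
  V(2,1) = exp(-r*dt) * [p*0.550731 + (1-p)*3.352988] = 2.114883
  V(2,2) = exp(-r*dt) * [p*3.352988 + (1-p)*6.383190] = 4.991123
  V(1,0) = exp(-r*dt) * [p*0.309495 + (1-p)*2.114883] = 1.318094
  V(1,1) = exp(-r*dt) * [p*2.114883 + (1-p)*4.991123] = 3.690405
  V(0,0) = exp(-r*dt) * [p*1.318094 + (1-p)*3.690405] = 2.625810


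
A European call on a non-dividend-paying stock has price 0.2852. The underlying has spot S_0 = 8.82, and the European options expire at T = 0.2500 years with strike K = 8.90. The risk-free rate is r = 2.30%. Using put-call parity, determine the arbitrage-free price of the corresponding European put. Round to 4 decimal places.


Put-call parity: C - P = S_0 * exp(-qT) - K * exp(-rT).
S_0 * exp(-qT) = 8.8200 * 1.00000000 = 8.82000000
K * exp(-rT) = 8.9000 * 0.99426650 = 8.84897185
P = C - S*exp(-qT) + K*exp(-rT)
P = 0.2852 - 8.82000000 + 8.84897185 = 0.3142

Answer: Put price = 0.3142


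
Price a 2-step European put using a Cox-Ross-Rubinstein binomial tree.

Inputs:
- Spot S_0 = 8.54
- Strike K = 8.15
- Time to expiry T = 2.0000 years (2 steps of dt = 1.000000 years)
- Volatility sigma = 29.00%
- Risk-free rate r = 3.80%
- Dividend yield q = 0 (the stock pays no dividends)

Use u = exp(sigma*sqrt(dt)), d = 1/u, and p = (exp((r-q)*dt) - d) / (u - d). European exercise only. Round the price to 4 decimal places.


Answer: Price = V(0,0) = 0.7998

Derivation:
dt = T/N = 1.000000
u = exp(sigma*sqrt(dt)) = 1.336427; d = 1/u = 0.748264
p = (exp((r-q)*dt) - d) / (u - d) = 0.493855
Discount per step: exp(-r*dt) = 0.962713
Stock lattice S(k, i) with i counting down-moves:
  k=0: S(0,0) = 8.5400
  k=1: S(1,0) = 11.4131; S(1,1) = 6.3902
  k=2: S(2,0) = 15.2528; S(2,1) = 8.5400; S(2,2) = 4.7815
Terminal payoffs V(N, i) = max(K - S_T, 0):
  V(2,0) = 0.000000; V(2,1) = 0.000000; V(2,2) = 3.368468
Backward induction: V(k, i) = exp(-r*dt) * [p * V(k+1, i) + (1-p) * V(k+1, i+1)].
  V(1,0) = exp(-r*dt) * [p*0.000000 + (1-p)*0.000000] = 0.000000
  V(1,1) = exp(-r*dt) * [p*0.000000 + (1-p)*3.368468] = 1.641361
  V(0,0) = exp(-r*dt) * [p*0.000000 + (1-p)*1.641361] = 0.799790


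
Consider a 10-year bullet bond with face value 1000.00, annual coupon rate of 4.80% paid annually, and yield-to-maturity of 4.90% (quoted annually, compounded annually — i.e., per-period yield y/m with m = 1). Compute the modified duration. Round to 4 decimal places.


Coupon per period c = face * coupon_rate / m = 48.000000
Periods per year m = 1; per-period yield y/m = 0.049000
Number of cashflows N = 10
Cashflows (t years, CF_t, discount factor 1/(1+y/m)^(m*t), PV):
  t = 1.0000: CF_t = 48.000000, DF = 0.953289, PV = 45.757865
  t = 2.0000: CF_t = 48.000000, DF = 0.908760, PV = 43.620462
  t = 3.0000: CF_t = 48.000000, DF = 0.866310, PV = 41.582900
  t = 4.0000: CF_t = 48.000000, DF = 0.825844, PV = 39.640515
  t = 5.0000: CF_t = 48.000000, DF = 0.787268, PV = 37.788861
  t = 6.0000: CF_t = 48.000000, DF = 0.750494, PV = 36.023699
  t = 7.0000: CF_t = 48.000000, DF = 0.715437, PV = 34.340991
  t = 8.0000: CF_t = 48.000000, DF = 0.682018, PV = 32.736883
  t = 9.0000: CF_t = 48.000000, DF = 0.650161, PV = 31.207706
  t = 10.0000: CF_t = 1048.000000, DF = 0.619791, PV = 649.540747
Price P = sum_t PV_t = 992.240628
First compute Macaulay numerator sum_t t * PV_t:
  t * PV_t at t = 1.0000: 45.757865
  t * PV_t at t = 2.0000: 87.240924
  t * PV_t at t = 3.0000: 124.748700
  t * PV_t at t = 4.0000: 158.562059
  t * PV_t at t = 5.0000: 188.944303
  t * PV_t at t = 6.0000: 216.142196
  t * PV_t at t = 7.0000: 240.386935
  t * PV_t at t = 8.0000: 261.895067
  t * PV_t at t = 9.0000: 280.869353
  t * PV_t at t = 10.0000: 6495.407474
Macaulay duration D = 8099.954874 / 992.240628 = 8.163297
Modified duration = D / (1 + y/m) = 8.163297 / (1 + 0.049000) = 7.781980

Answer: Modified duration = 7.7820


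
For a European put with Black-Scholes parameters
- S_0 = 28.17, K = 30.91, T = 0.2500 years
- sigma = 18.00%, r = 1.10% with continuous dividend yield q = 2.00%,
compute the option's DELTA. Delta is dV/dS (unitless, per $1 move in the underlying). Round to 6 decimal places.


d1 = -1.0113574917; d2 = -1.1013574917
phi(d1) = 0.2392226618; exp(-qT) = 0.9950124792; exp(-rT) = 0.9972537778
N(-d1) = 0.8440773207
Delta = -exp(-qT) * N(-d1) = -0.9950124792 * 0.8440773207 = -0.839867

Answer: Delta = -0.839867


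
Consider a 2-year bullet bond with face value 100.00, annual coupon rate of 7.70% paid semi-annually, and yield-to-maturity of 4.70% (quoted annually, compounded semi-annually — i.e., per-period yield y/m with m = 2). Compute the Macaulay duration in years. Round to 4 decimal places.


Coupon per period c = face * coupon_rate / m = 3.850000
Periods per year m = 2; per-period yield y/m = 0.023500
Number of cashflows N = 4
Cashflows (t years, CF_t, discount factor 1/(1+y/m)^(m*t), PV):
  t = 0.5000: CF_t = 3.850000, DF = 0.977040, PV = 3.761602
  t = 1.0000: CF_t = 3.850000, DF = 0.954606, PV = 3.675234
  t = 1.5000: CF_t = 3.850000, DF = 0.932688, PV = 3.590849
  t = 2.0000: CF_t = 103.850000, DF = 0.911273, PV = 94.635725
Price P = sum_t PV_t = 105.663411
Macaulay numerator sum_t t * PV_t:
  t * PV_t at t = 0.5000: 1.880801
  t * PV_t at t = 1.0000: 3.675234
  t * PV_t at t = 1.5000: 5.386274
  t * PV_t at t = 2.0000: 189.271450
Macaulay duration D = (sum_t t * PV_t) / P = 200.213759 / 105.663411 = 1.894826

Answer: Macaulay duration = 1.8948 years


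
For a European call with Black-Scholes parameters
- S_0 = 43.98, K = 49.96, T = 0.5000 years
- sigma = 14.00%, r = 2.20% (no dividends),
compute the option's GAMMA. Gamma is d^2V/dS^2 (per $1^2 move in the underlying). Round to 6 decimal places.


Answer: Gamma = 0.048544

Derivation:
d1 = -1.1272059923; d2 = -1.2262009416
phi(d1) = 0.2113509604; exp(-qT) = 1.0000000000; exp(-rT) = 0.9890602788
Gamma = exp(-qT) * phi(d1) / (S * sigma * sqrt(T)) = 1.0000000000 * 0.2113509604 / (43.9800 * 0.1400 * 0.7071067812) = 0.048544


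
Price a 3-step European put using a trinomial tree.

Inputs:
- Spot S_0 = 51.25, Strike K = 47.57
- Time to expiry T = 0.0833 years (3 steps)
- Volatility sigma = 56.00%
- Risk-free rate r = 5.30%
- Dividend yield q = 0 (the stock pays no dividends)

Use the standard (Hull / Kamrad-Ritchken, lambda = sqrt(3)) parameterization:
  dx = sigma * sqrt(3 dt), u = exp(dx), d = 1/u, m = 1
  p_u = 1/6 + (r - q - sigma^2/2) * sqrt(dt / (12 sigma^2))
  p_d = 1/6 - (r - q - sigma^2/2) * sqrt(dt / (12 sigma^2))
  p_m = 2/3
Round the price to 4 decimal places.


dt = T/N = 0.027767; dx = sigma*sqrt(3*dt) = 0.161626
u = exp(dx) = 1.175420; d = 1/u = 0.850760
p_u = 0.157750, p_m = 0.666667, p_d = 0.175583
Discount per step: exp(-r*dt) = 0.998529
Stock lattice S(k, j) with j the centered position index:
  k=0: S(0,+0) = 51.2500
  k=1: S(1,-1) = 43.6014; S(1,+0) = 51.2500; S(1,+1) = 60.2403
  k=2: S(2,-2) = 37.0943; S(2,-1) = 43.6014; S(2,+0) = 51.2500; S(2,+1) = 60.2403; S(2,+2) = 70.8077
  k=3: S(3,-3) = 31.5584; S(3,-2) = 37.0943; S(3,-1) = 43.6014; S(3,+0) = 51.2500; S(3,+1) = 60.2403; S(3,+2) = 70.8077; S(3,+3) = 83.2287
Terminal payoffs V(N, j) = max(K - S_T, 0):
  V(3,-3) = 16.011644; V(3,-2) = 10.475670; V(3,-1) = 3.968573; V(3,+0) = 0.000000; V(3,+1) = 0.000000; V(3,+2) = 0.000000; V(3,+3) = 0.000000
Backward induction: V(k, j) = exp(-r*dt) * [p_u * V(k+1, j+1) + p_m * V(k+1, j) + p_d * V(k+1, j-1)]
  V(2,-2) = exp(-r*dt) * [p_u*3.968573 + p_m*10.475670 + p_d*16.011644] = 10.405870
  V(2,-1) = exp(-r*dt) * [p_u*0.000000 + p_m*3.968573 + p_d*10.475670] = 4.478468
  V(2,+0) = exp(-r*dt) * [p_u*0.000000 + p_m*0.000000 + p_d*3.968573] = 0.695789
  V(2,+1) = exp(-r*dt) * [p_u*0.000000 + p_m*0.000000 + p_d*0.000000] = 0.000000
  V(2,+2) = exp(-r*dt) * [p_u*0.000000 + p_m*0.000000 + p_d*0.000000] = 0.000000
  V(1,-1) = exp(-r*dt) * [p_u*0.695789 + p_m*4.478468 + p_d*10.405870] = 4.915260
  V(1,+0) = exp(-r*dt) * [p_u*0.000000 + p_m*0.695789 + p_d*4.478468] = 1.248363
  V(1,+1) = exp(-r*dt) * [p_u*0.000000 + p_m*0.000000 + p_d*0.695789] = 0.121989
  V(0,+0) = exp(-r*dt) * [p_u*0.121989 + p_m*1.248363 + p_d*4.915260] = 1.712000

Answer: Price = V(0,0) = 1.7120


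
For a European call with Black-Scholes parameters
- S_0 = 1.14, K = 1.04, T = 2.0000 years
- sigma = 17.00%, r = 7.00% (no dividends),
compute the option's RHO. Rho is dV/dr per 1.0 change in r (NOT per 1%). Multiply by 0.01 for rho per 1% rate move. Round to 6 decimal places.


Answer: Rho = 1.447807

Derivation:
d1 = 1.0844004470; d2 = 0.8439841414
phi(d1) = 0.2215957068; exp(-qT) = 1.0000000000; exp(-rT) = 0.8693582354
N(d2) = 0.8006608662
Rho = K*T*exp(-rT)*N(d2) = 1.0400 * 2.0000 * 0.8693582354 * 0.8006608662 = 1.447807


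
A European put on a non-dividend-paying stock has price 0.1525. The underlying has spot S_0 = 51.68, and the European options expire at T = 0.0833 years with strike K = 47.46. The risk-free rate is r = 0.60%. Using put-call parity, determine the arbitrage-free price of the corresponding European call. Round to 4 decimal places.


Answer: Call price = 4.3962

Derivation:
Put-call parity: C - P = S_0 * exp(-qT) - K * exp(-rT).
S_0 * exp(-qT) = 51.6800 * 1.00000000 = 51.68000000
K * exp(-rT) = 47.4600 * 0.99950032 = 47.43628542
C = P + S*exp(-qT) - K*exp(-rT)
C = 0.1525 + 51.68000000 - 47.43628542 = 4.3962


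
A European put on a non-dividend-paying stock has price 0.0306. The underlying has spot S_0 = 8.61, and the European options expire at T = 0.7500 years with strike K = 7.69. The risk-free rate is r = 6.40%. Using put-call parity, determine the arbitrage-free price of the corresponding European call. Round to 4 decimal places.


Answer: Call price = 1.3110

Derivation:
Put-call parity: C - P = S_0 * exp(-qT) - K * exp(-rT).
S_0 * exp(-qT) = 8.6100 * 1.00000000 = 8.61000000
K * exp(-rT) = 7.6900 * 0.95313379 = 7.32959882
C = P + S*exp(-qT) - K*exp(-rT)
C = 0.0306 + 8.61000000 - 7.32959882 = 1.3110


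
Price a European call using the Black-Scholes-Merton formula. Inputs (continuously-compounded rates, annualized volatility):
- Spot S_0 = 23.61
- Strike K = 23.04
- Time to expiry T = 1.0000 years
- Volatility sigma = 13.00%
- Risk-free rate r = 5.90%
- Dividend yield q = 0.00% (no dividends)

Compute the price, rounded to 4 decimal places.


d1 = (ln(S/K) + (r - q + 0.5*sigma^2) * T) / (sigma * sqrt(T)) = 0.70683473
d2 = d1 - sigma * sqrt(T) = 0.57683473
exp(-rT) = 0.94270677; exp(-qT) = 1.00000000
C = S_0 * exp(-qT) * N(d1) - K * exp(-rT) * N(d2)
N(d1) = 0.76016541; N(d2) = 0.71797445
C = 23.6100 * 1.00000000 * 0.76016541 - 23.0400 * 0.94270677 * 0.71797445 = 2.3531

Answer: Price = 2.3531


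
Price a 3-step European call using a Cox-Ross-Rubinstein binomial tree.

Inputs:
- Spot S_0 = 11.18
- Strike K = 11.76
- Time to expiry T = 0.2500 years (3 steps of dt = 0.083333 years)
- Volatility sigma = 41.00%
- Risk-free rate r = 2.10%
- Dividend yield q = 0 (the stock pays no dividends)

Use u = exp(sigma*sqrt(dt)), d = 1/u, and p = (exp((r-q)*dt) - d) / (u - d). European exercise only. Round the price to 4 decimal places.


dt = T/N = 0.083333
u = exp(sigma*sqrt(dt)) = 1.125646; d = 1/u = 0.888379
p = (exp((r-q)*dt) - d) / (u - d) = 0.477827
Discount per step: exp(-r*dt) = 0.998252
Stock lattice S(k, i) with i counting down-moves:
  k=0: S(0,0) = 11.1800
  k=1: S(1,0) = 12.5847; S(1,1) = 9.9321
  k=2: S(2,0) = 14.1659; S(2,1) = 11.1800; S(2,2) = 8.8234
  k=3: S(3,0) = 15.9458; S(3,1) = 12.5847; S(3,2) = 9.9321; S(3,3) = 7.8386
Terminal payoffs V(N, i) = max(S_T - K, 0):
  V(3,0) = 4.185823; V(3,1) = 0.824719; V(3,2) = 0.000000; V(3,3) = 0.000000
Backward induction: V(k, i) = exp(-r*dt) * [p * V(k+1, i) + (1-p) * V(k+1, i+1)].
  V(2,0) = exp(-r*dt) * [p*4.185823 + (1-p)*0.824719] = 2.426496
  V(2,1) = exp(-r*dt) * [p*0.824719 + (1-p)*0.000000] = 0.393384
  V(2,2) = exp(-r*dt) * [p*0.000000 + (1-p)*0.000000] = 0.000000
  V(1,0) = exp(-r*dt) * [p*2.426496 + (1-p)*0.393384] = 1.362474
  V(1,1) = exp(-r*dt) * [p*0.393384 + (1-p)*0.000000] = 0.187641
  V(0,0) = exp(-r*dt) * [p*1.362474 + (1-p)*0.187641] = 0.747699

Answer: Price = V(0,0) = 0.7477


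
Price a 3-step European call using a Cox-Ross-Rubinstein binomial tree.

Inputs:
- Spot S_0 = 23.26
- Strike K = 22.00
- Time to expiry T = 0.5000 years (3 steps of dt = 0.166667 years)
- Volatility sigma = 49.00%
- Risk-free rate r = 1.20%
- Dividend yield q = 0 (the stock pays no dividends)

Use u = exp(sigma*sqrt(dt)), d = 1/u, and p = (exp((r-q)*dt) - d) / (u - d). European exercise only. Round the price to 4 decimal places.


dt = T/N = 0.166667
u = exp(sigma*sqrt(dt)) = 1.221454; d = 1/u = 0.818697
p = (exp((r-q)*dt) - d) / (u - d) = 0.455126
Discount per step: exp(-r*dt) = 0.998002
Stock lattice S(k, i) with i counting down-moves:
  k=0: S(0,0) = 23.2600
  k=1: S(1,0) = 28.4110; S(1,1) = 19.0429
  k=2: S(2,0) = 34.7027; S(2,1) = 23.2600; S(2,2) = 15.5903
  k=3: S(3,0) = 42.3878; S(3,1) = 28.4110; S(3,2) = 19.0429; S(3,3) = 12.7638
Terminal payoffs V(N, i) = max(S_T - K, 0):
  V(3,0) = 20.387781; V(3,1) = 6.411012; V(3,2) = 0.000000; V(3,3) = 0.000000
Backward induction: V(k, i) = exp(-r*dt) * [p * V(k+1, i) + (1-p) * V(k+1, i+1)].
  V(2,0) = exp(-r*dt) * [p*20.387781 + (1-p)*6.411012] = 12.746690
  V(2,1) = exp(-r*dt) * [p*6.411012 + (1-p)*0.000000] = 2.911991
  V(2,2) = exp(-r*dt) * [p*0.000000 + (1-p)*0.000000] = 0.000000
  V(1,0) = exp(-r*dt) * [p*12.746690 + (1-p)*2.911991] = 7.373261
  V(1,1) = exp(-r*dt) * [p*2.911991 + (1-p)*0.000000] = 1.322676
  V(0,0) = exp(-r*dt) * [p*7.373261 + (1-p)*1.322676] = 4.068313

Answer: Price = V(0,0) = 4.0683


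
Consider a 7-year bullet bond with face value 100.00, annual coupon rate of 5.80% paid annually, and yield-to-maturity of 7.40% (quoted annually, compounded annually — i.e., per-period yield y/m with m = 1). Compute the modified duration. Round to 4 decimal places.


Answer: Modified duration = 5.4874

Derivation:
Coupon per period c = face * coupon_rate / m = 5.800000
Periods per year m = 1; per-period yield y/m = 0.074000
Number of cashflows N = 7
Cashflows (t years, CF_t, discount factor 1/(1+y/m)^(m*t), PV):
  t = 1.0000: CF_t = 5.800000, DF = 0.931099, PV = 5.400372
  t = 2.0000: CF_t = 5.800000, DF = 0.866945, PV = 5.028280
  t = 3.0000: CF_t = 5.800000, DF = 0.807211, PV = 4.681825
  t = 4.0000: CF_t = 5.800000, DF = 0.751593, PV = 4.359241
  t = 5.0000: CF_t = 5.800000, DF = 0.699808, PV = 4.058884
  t = 6.0000: CF_t = 5.800000, DF = 0.651590, PV = 3.779221
  t = 7.0000: CF_t = 105.800000, DF = 0.606694, PV = 64.188274
Price P = sum_t PV_t = 91.496096
First compute Macaulay numerator sum_t t * PV_t:
  t * PV_t at t = 1.0000: 5.400372
  t * PV_t at t = 2.0000: 10.056559
  t * PV_t at t = 3.0000: 14.045474
  t * PV_t at t = 4.0000: 17.436964
  t * PV_t at t = 5.0000: 20.294418
  t * PV_t at t = 6.0000: 22.675327
  t * PV_t at t = 7.0000: 449.317918
Macaulay duration D = 539.227032 / 91.496096 = 5.893443
Modified duration = D / (1 + y/m) = 5.893443 / (1 + 0.074000) = 5.487377


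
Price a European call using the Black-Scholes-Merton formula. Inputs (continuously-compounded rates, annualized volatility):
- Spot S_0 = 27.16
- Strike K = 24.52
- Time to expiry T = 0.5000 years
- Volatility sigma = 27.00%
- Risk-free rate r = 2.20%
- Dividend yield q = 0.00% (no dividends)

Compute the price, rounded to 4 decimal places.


Answer: Price = 3.7418

Derivation:
d1 = (ln(S/K) + (r - q + 0.5*sigma^2) * T) / (sigma * sqrt(T)) = 0.68867587
d2 = d1 - sigma * sqrt(T) = 0.49775704
exp(-rT) = 0.98906028; exp(-qT) = 1.00000000
C = S_0 * exp(-qT) * N(d1) - K * exp(-rT) * N(d2)
N(d1) = 0.75448637; N(d2) = 0.69067235
C = 27.1600 * 1.00000000 * 0.75448637 - 24.5200 * 0.98906028 * 0.69067235 = 3.7418


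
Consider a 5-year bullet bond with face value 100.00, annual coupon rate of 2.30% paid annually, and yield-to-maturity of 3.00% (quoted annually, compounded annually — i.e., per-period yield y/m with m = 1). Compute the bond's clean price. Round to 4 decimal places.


Answer: Price = 96.7942

Derivation:
Coupon per period c = face * coupon_rate / m = 2.300000
Periods per year m = 1; per-period yield y/m = 0.030000
Number of cashflows N = 5
Cashflows (t years, CF_t, discount factor 1/(1+y/m)^(m*t), PV):
  t = 1.0000: CF_t = 2.300000, DF = 0.970874, PV = 2.233010
  t = 2.0000: CF_t = 2.300000, DF = 0.942596, PV = 2.167971
  t = 3.0000: CF_t = 2.300000, DF = 0.915142, PV = 2.104826
  t = 4.0000: CF_t = 2.300000, DF = 0.888487, PV = 2.043520
  t = 5.0000: CF_t = 102.300000, DF = 0.862609, PV = 88.244879
Price P = sum_t PV_t = 96.794205


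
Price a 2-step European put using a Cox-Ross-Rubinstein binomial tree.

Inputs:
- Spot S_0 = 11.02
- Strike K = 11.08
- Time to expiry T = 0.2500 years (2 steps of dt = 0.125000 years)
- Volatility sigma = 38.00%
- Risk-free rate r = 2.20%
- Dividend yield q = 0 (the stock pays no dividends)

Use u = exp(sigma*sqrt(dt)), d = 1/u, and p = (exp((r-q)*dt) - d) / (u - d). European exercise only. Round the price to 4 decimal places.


dt = T/N = 0.125000
u = exp(sigma*sqrt(dt)) = 1.143793; d = 1/u = 0.874284
p = (exp((r-q)*dt) - d) / (u - d) = 0.476681
Discount per step: exp(-r*dt) = 0.997254
Stock lattice S(k, i) with i counting down-moves:
  k=0: S(0,0) = 11.0200
  k=1: S(1,0) = 12.6046; S(1,1) = 9.6346
  k=2: S(2,0) = 14.4171; S(2,1) = 11.0200; S(2,2) = 8.4234
Terminal payoffs V(N, i) = max(K - S_T, 0):
  V(2,0) = 0.000000; V(2,1) = 0.060000; V(2,2) = 2.656620
Backward induction: V(k, i) = exp(-r*dt) * [p * V(k+1, i) + (1-p) * V(k+1, i+1)].
  V(1,0) = exp(-r*dt) * [p*0.000000 + (1-p)*0.060000] = 0.031313
  V(1,1) = exp(-r*dt) * [p*0.060000 + (1-p)*2.656620] = 1.414965
  V(0,0) = exp(-r*dt) * [p*0.031313 + (1-p)*1.414965] = 0.753330

Answer: Price = V(0,0) = 0.7533


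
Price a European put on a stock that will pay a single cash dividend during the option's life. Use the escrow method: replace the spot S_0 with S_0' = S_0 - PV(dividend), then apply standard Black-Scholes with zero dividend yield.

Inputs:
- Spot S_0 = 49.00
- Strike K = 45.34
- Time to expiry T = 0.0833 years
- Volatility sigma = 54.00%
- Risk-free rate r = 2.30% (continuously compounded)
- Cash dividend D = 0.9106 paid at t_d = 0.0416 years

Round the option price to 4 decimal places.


Answer: Price = 1.6978

Derivation:
PV(D) = D * exp(-r * t_d) = 0.9106 * 0.99904366 = 0.90972915
S_0' = S_0 - PV(D) = 49.0000 - 0.90972915 = 48.09027085
d1 = (ln(S_0'/K) + (r + sigma^2/2)*T) / (sigma*sqrt(T)) = 0.46807632
d2 = d1 - sigma*sqrt(T) = 0.31222293
exp(-rT) = 0.99808593
N(-d1) = 0.31986501; N(-d2) = 0.37743556
P = K * exp(-rT) * N(-d2) - S_0' * N(-d1) = 45.3400 * 0.99808593 * 0.37743556 - 48.09027085 * 0.31986501 = 1.6978


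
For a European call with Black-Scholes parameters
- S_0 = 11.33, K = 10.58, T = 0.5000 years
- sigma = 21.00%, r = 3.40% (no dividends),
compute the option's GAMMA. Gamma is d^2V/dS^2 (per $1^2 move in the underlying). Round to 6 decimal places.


d1 = 0.6499567182; d2 = 0.5014642941
phi(d1) = 0.3229814457; exp(-qT) = 1.0000000000; exp(-rT) = 0.9831436846
Gamma = exp(-qT) * phi(d1) / (S * sigma * sqrt(T)) = 1.0000000000 * 0.3229814457 / (11.3300 * 0.2100 * 0.7071067812) = 0.191974

Answer: Gamma = 0.191974


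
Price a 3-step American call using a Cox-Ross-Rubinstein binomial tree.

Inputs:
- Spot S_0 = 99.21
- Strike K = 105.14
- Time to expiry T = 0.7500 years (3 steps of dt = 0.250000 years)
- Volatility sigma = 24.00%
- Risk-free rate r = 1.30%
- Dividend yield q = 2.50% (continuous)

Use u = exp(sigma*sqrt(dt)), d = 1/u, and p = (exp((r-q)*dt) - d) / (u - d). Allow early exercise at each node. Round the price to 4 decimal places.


dt = T/N = 0.250000
u = exp(sigma*sqrt(dt)) = 1.127497; d = 1/u = 0.886920
p = (exp((r-q)*dt) - d) / (u - d) = 0.457585
Discount per step: exp(-r*dt) = 0.996755
Stock lattice S(k, i) with i counting down-moves:
  k=0: S(0,0) = 99.2100
  k=1: S(1,0) = 111.8590; S(1,1) = 87.9914
  k=2: S(2,0) = 126.1206; S(2,1) = 99.2100; S(2,2) = 78.0414
  k=3: S(3,0) = 142.2006; S(3,1) = 111.8590; S(3,2) = 87.9914; S(3,3) = 69.2165
Terminal payoffs V(N, i) = max(S_T - K, 0):
  V(3,0) = 37.060611; V(3,1) = 6.718963; V(3,2) = 0.000000; V(3,3) = 0.000000
Backward induction: V(k, i) = exp(-r*dt) * [p * V(k+1, i) + (1-p) * V(k+1, i+1)]; then take max(V_cont, immediate exercise) for American.
  V(2,0) = exp(-r*dt) * [p*37.060611 + (1-p)*6.718963] = 20.535983; exercise = 20.980628; V(2,0) = max -> 20.980628
  V(2,1) = exp(-r*dt) * [p*6.718963 + (1-p)*0.000000] = 3.064518; exercise = 0.000000; V(2,1) = max -> 3.064518
  V(2,2) = exp(-r*dt) * [p*0.000000 + (1-p)*0.000000] = 0.000000; exercise = 0.000000; V(2,2) = max -> 0.000000
  V(1,0) = exp(-r*dt) * [p*20.980628 + (1-p)*3.064518] = 11.226110; exercise = 6.718963; V(1,0) = max -> 11.226110
  V(1,1) = exp(-r*dt) * [p*3.064518 + (1-p)*0.000000] = 1.397726; exercise = 0.000000; V(1,1) = max -> 1.397726
  V(0,0) = exp(-r*dt) * [p*11.226110 + (1-p)*1.397726] = 5.875915; exercise = 0.000000; V(0,0) = max -> 5.875915

Answer: Price = V(0,0) = 5.8759


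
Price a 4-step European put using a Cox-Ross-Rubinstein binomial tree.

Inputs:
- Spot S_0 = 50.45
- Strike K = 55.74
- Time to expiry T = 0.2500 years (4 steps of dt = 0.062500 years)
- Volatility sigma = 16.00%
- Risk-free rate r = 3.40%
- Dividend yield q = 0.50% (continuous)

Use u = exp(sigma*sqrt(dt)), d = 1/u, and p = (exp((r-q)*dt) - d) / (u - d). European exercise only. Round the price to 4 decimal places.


Answer: Price = V(0,0) = 5.1185

Derivation:
dt = T/N = 0.062500
u = exp(sigma*sqrt(dt)) = 1.040811; d = 1/u = 0.960789
p = (exp((r-q)*dt) - d) / (u - d) = 0.512672
Discount per step: exp(-r*dt) = 0.997877
Stock lattice S(k, i) with i counting down-moves:
  k=0: S(0,0) = 50.4500
  k=1: S(1,0) = 52.5089; S(1,1) = 48.4718
  k=2: S(2,0) = 54.6518; S(2,1) = 50.4500; S(2,2) = 46.5712
  k=3: S(3,0) = 56.8822; S(3,1) = 52.5089; S(3,2) = 48.4718; S(3,3) = 44.7451
  k=4: S(4,0) = 59.2036; S(4,1) = 54.6518; S(4,2) = 50.4500; S(4,3) = 46.5712; S(4,4) = 42.9907
Terminal payoffs V(N, i) = max(K - S_T, 0):
  V(4,0) = 0.000000; V(4,1) = 1.088167; V(4,2) = 5.290000; V(4,3) = 9.168780; V(4,4) = 12.749346
Backward induction: V(k, i) = exp(-r*dt) * [p * V(k+1, i) + (1-p) * V(k+1, i+1)].
  V(3,0) = exp(-r*dt) * [p*0.000000 + (1-p)*1.088167] = 0.529169
  V(3,1) = exp(-r*dt) * [p*1.088167 + (1-p)*5.290000] = 3.129181
  V(3,2) = exp(-r*dt) * [p*5.290000 + (1-p)*9.168780] = 7.164996
  V(3,3) = exp(-r*dt) * [p*9.168780 + (1-p)*12.749346] = 10.890523
  V(2,0) = exp(-r*dt) * [p*0.529169 + (1-p)*3.129181] = 1.792414
  V(2,1) = exp(-r*dt) * [p*3.129181 + (1-p)*7.164996] = 5.085129
  V(2,2) = exp(-r*dt) * [p*7.164996 + (1-p)*10.890523] = 8.961486
  V(1,0) = exp(-r*dt) * [p*1.792414 + (1-p)*5.085129] = 3.389835
  V(1,1) = exp(-r*dt) * [p*5.085129 + (1-p)*8.961486] = 6.959382
  V(0,0) = exp(-r*dt) * [p*3.389835 + (1-p)*6.959382] = 5.118486


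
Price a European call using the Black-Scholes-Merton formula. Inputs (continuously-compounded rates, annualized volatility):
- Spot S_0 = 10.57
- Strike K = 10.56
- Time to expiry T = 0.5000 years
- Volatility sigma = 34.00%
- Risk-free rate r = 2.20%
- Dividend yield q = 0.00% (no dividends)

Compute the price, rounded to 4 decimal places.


Answer: Price = 1.0693

Derivation:
d1 = (ln(S/K) + (r - q + 0.5*sigma^2) * T) / (sigma * sqrt(T)) = 0.16989913
d2 = d1 - sigma * sqrt(T) = -0.07051717
exp(-rT) = 0.98906028; exp(-qT) = 1.00000000
C = S_0 * exp(-qT) * N(d1) - K * exp(-rT) * N(d2)
N(d1) = 0.56745527; N(d2) = 0.47189102
C = 10.5700 * 1.00000000 * 0.56745527 - 10.5600 * 0.98906028 * 0.47189102 = 1.0693


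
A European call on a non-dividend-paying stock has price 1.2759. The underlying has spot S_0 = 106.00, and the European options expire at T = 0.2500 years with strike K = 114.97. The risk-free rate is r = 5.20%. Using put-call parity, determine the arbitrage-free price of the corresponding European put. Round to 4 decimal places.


Answer: Put price = 8.7610

Derivation:
Put-call parity: C - P = S_0 * exp(-qT) - K * exp(-rT).
S_0 * exp(-qT) = 106.0000 * 1.00000000 = 106.00000000
K * exp(-rT) = 114.9700 * 0.98708414 = 113.48506300
P = C - S*exp(-qT) + K*exp(-rT)
P = 1.2759 - 106.00000000 + 113.48506300 = 8.7610


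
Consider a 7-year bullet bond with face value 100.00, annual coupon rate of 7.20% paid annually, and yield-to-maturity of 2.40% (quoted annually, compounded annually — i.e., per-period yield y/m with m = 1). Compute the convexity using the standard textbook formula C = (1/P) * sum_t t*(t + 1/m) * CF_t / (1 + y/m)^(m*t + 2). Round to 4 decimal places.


Answer: Convexity = 42.3971

Derivation:
Coupon per period c = face * coupon_rate / m = 7.200000
Periods per year m = 1; per-period yield y/m = 0.024000
Number of cashflows N = 7
Cashflows (t years, CF_t, discount factor 1/(1+y/m)^(m*t), PV):
  t = 1.0000: CF_t = 7.200000, DF = 0.976562, PV = 7.031250
  t = 2.0000: CF_t = 7.200000, DF = 0.953674, PV = 6.866455
  t = 3.0000: CF_t = 7.200000, DF = 0.931323, PV = 6.705523
  t = 4.0000: CF_t = 7.200000, DF = 0.909495, PV = 6.548362
  t = 5.0000: CF_t = 7.200000, DF = 0.888178, PV = 6.394885
  t = 6.0000: CF_t = 7.200000, DF = 0.867362, PV = 6.245005
  t = 7.0000: CF_t = 107.200000, DF = 0.847033, PV = 90.801932
Price P = sum_t PV_t = 130.593411
Convexity numerator sum_t t*(t + 1/m) * CF_t / (1+y/m)^(m*t + 2):
  t = 1.0000: term = 13.411045
  t = 2.0000: term = 39.290171
  t = 3.0000: term = 76.738615
  t = 4.0000: term = 124.900090
  t = 5.0000: term = 182.959117
  t = 6.0000: term = 250.139417
  t = 7.0000: term = 4849.346341
Convexity = (1/P) * sum = 5536.784797 / 130.593411 = 42.397122
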